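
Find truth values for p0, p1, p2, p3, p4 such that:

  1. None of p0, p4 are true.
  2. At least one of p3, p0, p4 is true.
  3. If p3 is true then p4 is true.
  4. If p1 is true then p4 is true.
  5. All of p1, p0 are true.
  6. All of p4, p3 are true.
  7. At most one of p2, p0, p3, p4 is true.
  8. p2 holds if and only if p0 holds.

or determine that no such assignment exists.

UNSATISFIABLE

Case p0 = True:
  Constraint (1) is violated (p0=T) — contradiction.
Case p0 = False:
  Constraint (5) is violated (p0=F) — contradiction.
Both cases fail — unsatisfiable.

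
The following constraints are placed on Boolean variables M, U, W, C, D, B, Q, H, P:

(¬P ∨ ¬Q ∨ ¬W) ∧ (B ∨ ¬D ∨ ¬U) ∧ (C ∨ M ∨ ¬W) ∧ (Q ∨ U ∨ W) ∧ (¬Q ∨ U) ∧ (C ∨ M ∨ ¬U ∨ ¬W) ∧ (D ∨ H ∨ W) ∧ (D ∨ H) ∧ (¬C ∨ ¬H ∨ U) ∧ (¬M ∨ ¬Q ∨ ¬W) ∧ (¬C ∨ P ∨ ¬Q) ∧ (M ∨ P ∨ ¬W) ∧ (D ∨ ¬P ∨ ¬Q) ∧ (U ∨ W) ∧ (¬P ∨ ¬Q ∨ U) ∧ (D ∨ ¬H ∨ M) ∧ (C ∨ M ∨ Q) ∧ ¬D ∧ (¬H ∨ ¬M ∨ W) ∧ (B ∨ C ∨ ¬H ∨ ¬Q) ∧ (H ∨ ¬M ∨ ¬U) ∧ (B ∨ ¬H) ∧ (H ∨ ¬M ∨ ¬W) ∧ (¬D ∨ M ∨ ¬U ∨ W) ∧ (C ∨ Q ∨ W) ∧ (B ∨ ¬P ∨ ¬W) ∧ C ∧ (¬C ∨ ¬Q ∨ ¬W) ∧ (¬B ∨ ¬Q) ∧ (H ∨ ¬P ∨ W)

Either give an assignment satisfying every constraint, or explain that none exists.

M=T; U=T; W=T; C=T; D=F; B=T; Q=F; H=T; P=F

Unit clause (¬D) forces D = False.
Unit clause (C) forces C = True.
In (D ∨ H) only H is left, so H = True.
In (¬C ∨ ¬H ∨ U) only U is left, so U = True.
In (D ∨ ¬H ∨ M) only M is left, so M = True.
In (¬H ∨ ¬M ∨ W) only W is left, so W = True.
In (B ∨ ¬H) only B is left, so B = True.
In (¬C ∨ ¬Q ∨ ¬W) only ¬Q is left, so Q = False.
Set P = False.
All clauses satisfied.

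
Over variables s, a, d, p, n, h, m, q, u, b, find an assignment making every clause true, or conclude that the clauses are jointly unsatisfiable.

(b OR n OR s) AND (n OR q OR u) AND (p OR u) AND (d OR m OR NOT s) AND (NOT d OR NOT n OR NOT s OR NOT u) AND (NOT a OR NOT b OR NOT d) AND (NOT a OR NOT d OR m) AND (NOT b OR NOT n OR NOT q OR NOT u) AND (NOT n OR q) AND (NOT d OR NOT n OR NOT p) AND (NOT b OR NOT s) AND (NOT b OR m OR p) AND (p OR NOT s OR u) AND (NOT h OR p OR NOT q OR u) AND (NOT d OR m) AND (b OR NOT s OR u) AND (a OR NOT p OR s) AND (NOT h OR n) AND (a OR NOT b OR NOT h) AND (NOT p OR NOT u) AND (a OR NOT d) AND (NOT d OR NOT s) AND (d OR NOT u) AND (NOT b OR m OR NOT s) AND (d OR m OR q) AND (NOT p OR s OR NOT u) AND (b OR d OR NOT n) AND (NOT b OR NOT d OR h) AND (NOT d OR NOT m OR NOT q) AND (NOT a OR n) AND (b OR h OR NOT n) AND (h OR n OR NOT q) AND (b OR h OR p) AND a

s=F, a=T, d=F, p=T, n=T, h=T, m=T, q=T, u=F, b=T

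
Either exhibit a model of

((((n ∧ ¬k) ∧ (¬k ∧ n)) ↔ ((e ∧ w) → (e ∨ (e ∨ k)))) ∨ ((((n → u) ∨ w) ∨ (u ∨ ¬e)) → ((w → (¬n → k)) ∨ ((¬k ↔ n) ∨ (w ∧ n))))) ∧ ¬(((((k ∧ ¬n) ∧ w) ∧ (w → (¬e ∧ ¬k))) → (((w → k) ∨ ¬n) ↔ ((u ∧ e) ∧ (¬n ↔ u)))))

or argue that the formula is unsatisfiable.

The conjunct ¬(((((k ∧ ¬n) ∧ w) ∧ (w → (¬e ∧ ¬k))) → (((w → k) ∨ ¬n) ↔ ((u ∧ e) ∧ (¬n ↔ u))))) is unsatisfiable on its own:
  k = True: simplifies to ¬((((¬n ∧ w) ∧ ¬w) → ((u ∧ e) ∧ (¬n ↔ u)))).
    w = True: this becomes ¬((False → ((u ∧ e) ∧ (¬n ↔ u)))) = False.
    w = False: this becomes ¬((False → ((u ∧ e) ∧ (¬n ↔ u)))) = False.
  k = False: this becomes ¬((False → ((¬w ∨ ¬n) ↔ ((u ∧ e) ∧ (¬n ↔ u))))) = False.
So the whole conjunction is unsatisfiable.

Unsatisfiable — no assignment works.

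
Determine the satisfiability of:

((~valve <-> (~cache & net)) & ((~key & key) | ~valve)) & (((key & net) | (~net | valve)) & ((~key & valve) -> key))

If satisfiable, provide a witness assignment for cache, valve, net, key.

cache = False, valve = False, net = True, key = True

  (~valve <-> (~cache & net)) & ((~key & key) | ~valve) = True
    ~valve <-> (~cache & net) = True
      ~valve = True
      ~cache & net = True
        ~cache = True
    (~key & key) | ~valve = True
      ~key & key = False
        ~key = False
      ~valve = True
  ((key & net) | (~net | valve)) & ((~key & valve) -> key) = True
    (key & net) | (~net | valve) = True
      key & net = True
      ~net | valve = False
        ~net = False
    (~key & valve) -> key = True
      ~key & valve = False
        ~key = False
Both conjuncts True, so the formula holds.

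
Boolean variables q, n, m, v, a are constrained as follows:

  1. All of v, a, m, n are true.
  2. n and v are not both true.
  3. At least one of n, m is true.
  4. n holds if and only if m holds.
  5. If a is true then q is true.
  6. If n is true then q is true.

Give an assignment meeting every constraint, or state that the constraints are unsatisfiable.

No satisfying assignment exists.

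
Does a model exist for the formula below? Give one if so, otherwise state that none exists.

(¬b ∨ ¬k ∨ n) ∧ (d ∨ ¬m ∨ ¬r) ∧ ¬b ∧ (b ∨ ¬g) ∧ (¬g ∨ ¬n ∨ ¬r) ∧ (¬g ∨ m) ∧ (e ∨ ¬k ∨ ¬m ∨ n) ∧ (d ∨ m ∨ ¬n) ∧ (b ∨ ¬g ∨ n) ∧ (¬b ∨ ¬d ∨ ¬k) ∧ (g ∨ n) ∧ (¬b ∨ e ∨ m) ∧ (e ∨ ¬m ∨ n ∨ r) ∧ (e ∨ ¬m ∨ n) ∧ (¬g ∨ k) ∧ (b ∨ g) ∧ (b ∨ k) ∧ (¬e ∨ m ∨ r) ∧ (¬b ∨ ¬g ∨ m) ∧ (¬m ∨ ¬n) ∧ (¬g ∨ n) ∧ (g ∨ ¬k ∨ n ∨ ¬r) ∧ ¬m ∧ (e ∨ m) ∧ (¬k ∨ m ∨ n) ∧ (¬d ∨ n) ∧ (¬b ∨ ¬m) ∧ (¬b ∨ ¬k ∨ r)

Case b = True:
  Clause (¬b) is falsified — contradiction.
Case b = False:
  (b ∨ ¬g) forces g = False.
  Clause (b ∨ g) is falsified — contradiction.
Both cases fail, so the formula is unsatisfiable.

Unsatisfiable — no assignment works.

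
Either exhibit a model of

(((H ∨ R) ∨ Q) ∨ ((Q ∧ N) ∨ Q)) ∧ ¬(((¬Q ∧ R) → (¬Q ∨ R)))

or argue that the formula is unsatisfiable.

The conjunct ¬(((¬Q ∧ R) → (¬Q ∨ R))) is unsatisfiable on its own:
  R=F, Q=F: evaluates to False.
  R=F, Q=T: evaluates to False.
  R=T, Q=F: evaluates to False.
  R=T, Q=T: evaluates to False.
So the whole conjunction is unsatisfiable.

No satisfying assignment exists.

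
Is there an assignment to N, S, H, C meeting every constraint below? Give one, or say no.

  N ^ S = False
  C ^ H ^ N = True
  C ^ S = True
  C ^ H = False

N: True, S: True, H: False, C: False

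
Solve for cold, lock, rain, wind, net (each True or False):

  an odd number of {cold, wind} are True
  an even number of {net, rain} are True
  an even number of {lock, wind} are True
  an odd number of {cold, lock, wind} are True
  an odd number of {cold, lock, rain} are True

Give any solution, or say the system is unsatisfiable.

cold=T, lock=F, rain=F, wind=F, net=F

{cold, wind}: 1 true → odd ✓
{net, rain}: 0 true → even ✓
{lock, wind}: 0 true → even ✓
{cold, lock, wind}: 1 true → odd ✓
{cold, lock, rain}: 1 true → odd ✓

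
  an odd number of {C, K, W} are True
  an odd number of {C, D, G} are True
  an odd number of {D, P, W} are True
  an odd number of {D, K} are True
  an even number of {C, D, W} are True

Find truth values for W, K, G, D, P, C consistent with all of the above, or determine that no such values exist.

W = False, K = False, G = True, D = True, P = False, C = True

{C, K, W}: 1 true → odd ✓
{C, D, G}: 3 true → odd ✓
{D, P, W}: 1 true → odd ✓
{D, K}: 1 true → odd ✓
{C, D, W}: 2 true → even ✓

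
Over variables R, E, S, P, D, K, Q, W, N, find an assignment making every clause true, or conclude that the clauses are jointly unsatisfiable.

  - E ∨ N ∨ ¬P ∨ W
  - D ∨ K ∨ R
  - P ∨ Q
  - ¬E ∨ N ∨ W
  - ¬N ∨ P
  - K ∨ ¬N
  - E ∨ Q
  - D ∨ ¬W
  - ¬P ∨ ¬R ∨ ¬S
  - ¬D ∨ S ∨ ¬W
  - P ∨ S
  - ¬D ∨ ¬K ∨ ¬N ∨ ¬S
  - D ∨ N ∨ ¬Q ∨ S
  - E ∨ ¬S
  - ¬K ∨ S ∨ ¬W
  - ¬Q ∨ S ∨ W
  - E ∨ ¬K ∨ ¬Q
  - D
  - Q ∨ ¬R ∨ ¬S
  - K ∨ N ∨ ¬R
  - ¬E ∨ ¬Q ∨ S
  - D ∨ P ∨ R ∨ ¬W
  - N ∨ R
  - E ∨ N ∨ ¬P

Unit clause (D) forces D = True.
Set R = True.
Try E = False:
  (E ∨ Q) forces Q = True.
  (E ∨ ¬S) forces S = False.
  (¬D ∨ S ∨ ¬W) forces W = False.
  clause (¬Q ∨ S ∨ W) is falsified — backtrack.
So E = True.
Set S = True.
  then (¬P ∨ ¬R ∨ ¬S) forces P = False.
  then (Q ∨ ¬R ∨ ¬S) forces Q = True.
  then (¬N ∨ P) forces N = False.
  then (K ∨ N ∨ ¬R) forces K = True.
  then (¬E ∨ N ∨ W) forces W = True.
All clauses satisfied.

R=T, E=T, S=T, P=F, D=T, K=T, Q=T, W=T, N=F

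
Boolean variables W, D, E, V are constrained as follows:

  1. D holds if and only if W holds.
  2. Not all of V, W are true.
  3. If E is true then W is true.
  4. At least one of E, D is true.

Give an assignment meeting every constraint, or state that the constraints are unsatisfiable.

W: True, D: True, E: True, V: False

  (1) D=T, W=T — same ✓
  (2) {V, W}: 1/2 true — not all ✓
  (3) E=T ⇒ W: T ✓
  (4) {E, D}: 2 true — at least one ✓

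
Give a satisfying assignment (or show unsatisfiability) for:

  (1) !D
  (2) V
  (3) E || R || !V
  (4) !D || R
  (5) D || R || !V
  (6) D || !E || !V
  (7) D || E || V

V = True, D = False, E = False, R = True

Unit clause (!D) forces D = False.
Unit clause (V) forces V = True.
In (D || R || !V) only R is left, so R = True.
In (D || !E || !V) only !E is left, so E = False.
All clauses satisfied.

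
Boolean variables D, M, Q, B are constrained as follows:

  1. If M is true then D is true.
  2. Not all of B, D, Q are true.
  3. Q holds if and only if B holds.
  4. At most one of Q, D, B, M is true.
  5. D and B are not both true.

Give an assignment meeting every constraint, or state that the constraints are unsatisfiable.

D = False; M = False; Q = False; B = False

  (1) M=F ⇒ D: vacuous ✓
  (2) {B, D, Q}: 0/3 true — not all ✓
  (3) Q=F, B=F — same ✓
  (4) {Q, D, B, M}: 0 true — at most one ✓
  (5) D=F, B=F — not both ✓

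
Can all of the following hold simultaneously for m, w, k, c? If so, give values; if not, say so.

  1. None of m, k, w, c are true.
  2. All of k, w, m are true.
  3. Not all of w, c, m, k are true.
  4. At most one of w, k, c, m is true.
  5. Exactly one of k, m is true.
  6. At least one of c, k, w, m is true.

Case m = True:
  Constraint (1) is violated (m=T) — contradiction.
Case m = False:
  Constraint (2) is violated (m=F) — contradiction.
Both cases fail — unsatisfiable.

UNSATISFIABLE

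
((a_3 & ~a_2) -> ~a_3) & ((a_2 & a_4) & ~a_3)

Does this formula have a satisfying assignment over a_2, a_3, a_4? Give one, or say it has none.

a_2 = True, a_3 = False, a_4 = True

  (a_3 & ~a_2) -> ~a_3 = True
    a_3 & ~a_2 = False
      ~a_2 = False
    ~a_3 = True
  (a_2 & a_4) & ~a_3 = True
    a_2 & a_4 = True
    ~a_3 = True
Both conjuncts True, so the formula holds.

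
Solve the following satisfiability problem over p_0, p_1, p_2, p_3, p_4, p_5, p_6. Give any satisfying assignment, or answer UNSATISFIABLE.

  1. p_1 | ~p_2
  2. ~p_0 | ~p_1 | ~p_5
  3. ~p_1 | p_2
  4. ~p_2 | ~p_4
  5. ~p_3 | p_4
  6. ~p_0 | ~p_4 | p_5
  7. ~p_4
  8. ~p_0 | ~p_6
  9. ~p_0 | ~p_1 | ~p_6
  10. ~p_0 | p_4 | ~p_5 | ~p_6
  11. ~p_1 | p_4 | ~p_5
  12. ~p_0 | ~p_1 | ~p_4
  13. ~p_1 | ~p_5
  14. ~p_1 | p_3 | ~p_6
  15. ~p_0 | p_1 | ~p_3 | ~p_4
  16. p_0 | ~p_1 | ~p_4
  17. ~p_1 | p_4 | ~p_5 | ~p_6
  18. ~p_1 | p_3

p_0: False, p_1: False, p_2: False, p_3: False, p_4: False, p_5: False, p_6: False

Unit clause (~p_4) forces p_4 = False.
In (~p_3 | p_4) only ~p_3 is left, so p_3 = False.
In (~p_1 | p_3) only ~p_1 is left, so p_1 = False.
In (p_1 | ~p_2) only ~p_2 is left, so p_2 = False.
Set p_0 = False.
Set p_5 = False.
Set p_6 = False.
All clauses satisfied.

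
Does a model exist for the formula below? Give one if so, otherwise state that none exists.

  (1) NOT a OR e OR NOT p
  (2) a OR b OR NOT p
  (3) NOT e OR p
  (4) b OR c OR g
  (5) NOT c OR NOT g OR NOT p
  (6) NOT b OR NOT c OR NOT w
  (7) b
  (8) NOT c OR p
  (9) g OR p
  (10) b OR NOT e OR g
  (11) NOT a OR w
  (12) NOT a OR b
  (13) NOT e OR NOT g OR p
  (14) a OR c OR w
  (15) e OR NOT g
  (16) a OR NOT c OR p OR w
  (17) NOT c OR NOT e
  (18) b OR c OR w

Unit clause (b) forces b = True.
Set g = True.
  then (e OR NOT g) forces e = True.
  then (NOT c OR NOT e) forces c = False.
  then (NOT e OR p) forces p = True.
Set w = True.
Set a = True.
All clauses satisfied.

g = True; c = False; w = True; e = True; b = True; a = True; p = True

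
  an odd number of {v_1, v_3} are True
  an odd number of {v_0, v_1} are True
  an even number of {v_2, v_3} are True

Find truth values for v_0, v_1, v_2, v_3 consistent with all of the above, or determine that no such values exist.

v_0 = False, v_1 = True, v_2 = False, v_3 = False

{v_1, v_3}: 1 true → odd ✓
{v_0, v_1}: 1 true → odd ✓
{v_2, v_3}: 0 true → even ✓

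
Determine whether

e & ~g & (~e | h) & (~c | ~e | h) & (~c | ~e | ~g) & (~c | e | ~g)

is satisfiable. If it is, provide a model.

Unit clause (e) forces e = True.
Unit clause (~g) forces g = False.
In (~e | h) only h is left, so h = True.
Set c = False.
Check each clause:
  (e): e holds.
  (~g): ~g holds.
  (~e | h): h holds.
  (~c | ~e | h): ~c holds.
  (~c | ~e | ~g): ~c holds.
  (~c | e | ~g): ~c holds.
All clauses satisfied.

e: True, h: True, g: False, c: False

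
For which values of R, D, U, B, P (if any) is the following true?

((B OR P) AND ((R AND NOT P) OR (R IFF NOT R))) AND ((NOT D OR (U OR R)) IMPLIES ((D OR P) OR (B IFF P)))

R = True, D = True, U = True, B = True, P = False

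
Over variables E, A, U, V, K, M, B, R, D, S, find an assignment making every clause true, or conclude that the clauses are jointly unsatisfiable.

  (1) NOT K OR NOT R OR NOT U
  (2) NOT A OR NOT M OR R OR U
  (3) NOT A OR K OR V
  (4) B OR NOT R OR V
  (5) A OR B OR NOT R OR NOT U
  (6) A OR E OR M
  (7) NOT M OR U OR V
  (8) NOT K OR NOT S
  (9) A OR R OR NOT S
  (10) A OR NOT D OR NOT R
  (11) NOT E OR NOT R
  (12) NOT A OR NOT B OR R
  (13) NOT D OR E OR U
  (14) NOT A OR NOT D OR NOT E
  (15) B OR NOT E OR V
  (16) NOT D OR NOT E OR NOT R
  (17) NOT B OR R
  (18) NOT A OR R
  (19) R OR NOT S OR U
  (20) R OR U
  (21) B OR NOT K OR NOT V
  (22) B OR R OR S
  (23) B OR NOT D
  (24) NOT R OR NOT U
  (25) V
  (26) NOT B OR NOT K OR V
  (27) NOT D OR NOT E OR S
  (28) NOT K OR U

Unit clause (V) forces V = True.
Set E = False.
Set A = False.
  then (A OR E OR M) forces M = True.
Try U = True:
  (NOT R OR NOT U) forces R = False.
  (A OR R OR NOT S) forces S = False.
  (NOT B OR R) forces B = False.
  clause (B OR R OR S) is falsified — backtrack.
So U = False.
  then (NOT D OR E OR U) forces D = False.
  then (R OR U) forces R = True.
  then (NOT K OR U) forces K = False.
Set B = True.
Set S = False.
All clauses satisfied.

E=F, A=F, U=F, V=T, K=F, M=T, B=T, R=T, D=F, S=F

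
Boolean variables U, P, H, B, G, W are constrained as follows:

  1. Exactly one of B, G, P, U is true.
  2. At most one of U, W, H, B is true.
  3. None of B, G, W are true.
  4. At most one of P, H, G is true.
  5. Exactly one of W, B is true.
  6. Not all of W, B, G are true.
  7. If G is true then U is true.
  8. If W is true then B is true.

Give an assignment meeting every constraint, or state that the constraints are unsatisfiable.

Unsatisfiable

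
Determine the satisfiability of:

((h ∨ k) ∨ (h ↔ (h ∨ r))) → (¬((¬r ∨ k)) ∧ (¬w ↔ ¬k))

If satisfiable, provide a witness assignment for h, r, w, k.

h = False, r = True, w = False, k = False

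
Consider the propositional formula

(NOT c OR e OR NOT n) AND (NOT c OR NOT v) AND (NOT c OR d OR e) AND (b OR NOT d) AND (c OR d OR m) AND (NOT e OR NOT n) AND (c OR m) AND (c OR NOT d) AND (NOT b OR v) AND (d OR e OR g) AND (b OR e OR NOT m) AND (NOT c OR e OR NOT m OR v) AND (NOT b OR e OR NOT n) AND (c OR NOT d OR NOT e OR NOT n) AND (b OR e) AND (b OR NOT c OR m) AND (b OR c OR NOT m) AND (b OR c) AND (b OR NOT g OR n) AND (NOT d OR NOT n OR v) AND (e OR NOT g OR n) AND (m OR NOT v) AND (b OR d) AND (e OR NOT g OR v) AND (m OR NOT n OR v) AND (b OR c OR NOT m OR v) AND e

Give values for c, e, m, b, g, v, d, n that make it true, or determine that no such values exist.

c = False, e = True, m = True, b = True, g = False, v = True, d = False, n = False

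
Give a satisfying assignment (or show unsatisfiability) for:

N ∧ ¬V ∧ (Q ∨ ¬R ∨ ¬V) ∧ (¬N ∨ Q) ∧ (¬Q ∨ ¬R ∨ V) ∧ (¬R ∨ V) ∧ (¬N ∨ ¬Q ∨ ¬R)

N=T; Q=T; V=F; R=F

Unit clause (N) forces N = True.
Unit clause (¬V) forces V = False.
In (¬N ∨ Q) only Q is left, so Q = True.
In (¬Q ∨ ¬R ∨ V) only ¬R is left, so R = False.
Check each clause:
  (N): N holds.
  (¬V): ¬V holds.
  (Q ∨ ¬R ∨ ¬V): Q holds.
  (¬N ∨ Q): Q holds.
  (¬Q ∨ ¬R ∨ V): ¬R holds.
  (¬R ∨ V): ¬R holds.
  (¬N ∨ ¬Q ∨ ¬R): ¬R holds.
All clauses satisfied.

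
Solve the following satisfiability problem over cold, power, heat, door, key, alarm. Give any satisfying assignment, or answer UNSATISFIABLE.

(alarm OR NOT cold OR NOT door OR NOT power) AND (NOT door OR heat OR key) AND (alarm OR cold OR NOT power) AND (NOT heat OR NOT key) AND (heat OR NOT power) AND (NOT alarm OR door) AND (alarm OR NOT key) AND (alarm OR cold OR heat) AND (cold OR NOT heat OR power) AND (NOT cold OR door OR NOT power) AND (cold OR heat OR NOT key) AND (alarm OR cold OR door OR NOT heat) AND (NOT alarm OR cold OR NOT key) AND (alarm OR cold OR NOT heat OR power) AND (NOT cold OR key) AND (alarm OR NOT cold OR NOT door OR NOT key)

cold = True; power = False; heat = False; door = True; key = True; alarm = True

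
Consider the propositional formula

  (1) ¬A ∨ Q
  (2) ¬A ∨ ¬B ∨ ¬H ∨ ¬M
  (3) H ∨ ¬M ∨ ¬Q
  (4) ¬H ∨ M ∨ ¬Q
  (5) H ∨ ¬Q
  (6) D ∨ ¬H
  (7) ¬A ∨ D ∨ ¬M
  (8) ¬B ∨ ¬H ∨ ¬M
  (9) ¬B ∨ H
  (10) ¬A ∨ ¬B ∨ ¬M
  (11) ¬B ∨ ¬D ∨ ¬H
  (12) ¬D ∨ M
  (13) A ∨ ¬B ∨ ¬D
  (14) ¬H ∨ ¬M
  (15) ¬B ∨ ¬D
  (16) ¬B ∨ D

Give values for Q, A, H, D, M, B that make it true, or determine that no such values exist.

Try Q = True:
  (H ∨ ¬Q) forces H = True.
  (¬H ∨ M ∨ ¬Q) forces M = True.
  clause (¬H ∨ ¬M) is falsified — backtrack.
So Q = False.
  then (¬A ∨ Q) forces A = False.
Set H = False.
  then (¬B ∨ H) forces B = False.
Set D = False.
Set M = True.
All clauses satisfied.

Q = False, A = False, H = False, D = False, M = True, B = False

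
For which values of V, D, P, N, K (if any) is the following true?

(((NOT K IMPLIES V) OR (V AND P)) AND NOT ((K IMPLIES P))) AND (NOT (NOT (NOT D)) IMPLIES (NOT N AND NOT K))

V = False, D = True, P = False, N = False, K = True

  ((NOT K IMPLIES V) OR (V AND P)) AND NOT ((K IMPLIES P)) = True
    (NOT K IMPLIES V) OR (V AND P) = True
      NOT K IMPLIES V = True
        NOT K = False
      V AND P = False
    NOT ((K IMPLIES P)) = True
      K IMPLIES P = False
  NOT (NOT (NOT D)) IMPLIES (NOT N AND NOT K) = True
    NOT (NOT (NOT D)) = False
      NOT (NOT D) = True
        NOT D = False
    NOT N AND NOT K = False
      NOT N = True
      NOT K = False
Both conjuncts True, so the formula holds.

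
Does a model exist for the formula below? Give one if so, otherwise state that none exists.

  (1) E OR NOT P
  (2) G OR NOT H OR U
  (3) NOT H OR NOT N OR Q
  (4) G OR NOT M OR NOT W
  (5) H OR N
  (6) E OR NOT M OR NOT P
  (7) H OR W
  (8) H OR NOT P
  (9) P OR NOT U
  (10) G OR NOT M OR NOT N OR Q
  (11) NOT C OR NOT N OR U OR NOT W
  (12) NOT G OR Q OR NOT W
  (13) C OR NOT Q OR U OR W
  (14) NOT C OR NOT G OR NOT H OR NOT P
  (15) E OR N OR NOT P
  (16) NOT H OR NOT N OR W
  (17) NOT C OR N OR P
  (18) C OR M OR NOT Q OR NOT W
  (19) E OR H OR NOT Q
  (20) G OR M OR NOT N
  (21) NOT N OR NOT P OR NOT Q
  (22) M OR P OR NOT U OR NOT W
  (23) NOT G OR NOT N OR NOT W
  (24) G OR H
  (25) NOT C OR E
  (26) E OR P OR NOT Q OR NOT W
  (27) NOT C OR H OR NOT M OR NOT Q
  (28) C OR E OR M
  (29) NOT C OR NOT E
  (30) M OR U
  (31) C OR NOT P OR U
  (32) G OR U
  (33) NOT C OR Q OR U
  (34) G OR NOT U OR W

M = False; E = True; Q = True; G = True; W = False; C = False; P = True; N = False; H = True; U = True

Set M = False.
  then (M OR U) forces U = True.
  then (P OR NOT U) forces P = True.
  then (E OR NOT P) forces E = True.
  then (H OR NOT P) forces H = True.
  then (NOT C OR NOT E) forces C = False.
Set Q = True.
  then (C OR M OR NOT Q OR NOT W) forces W = False.
  then (NOT N OR NOT P OR NOT Q) forces N = False.
  then (G OR NOT U OR W) forces G = True.
All clauses satisfied.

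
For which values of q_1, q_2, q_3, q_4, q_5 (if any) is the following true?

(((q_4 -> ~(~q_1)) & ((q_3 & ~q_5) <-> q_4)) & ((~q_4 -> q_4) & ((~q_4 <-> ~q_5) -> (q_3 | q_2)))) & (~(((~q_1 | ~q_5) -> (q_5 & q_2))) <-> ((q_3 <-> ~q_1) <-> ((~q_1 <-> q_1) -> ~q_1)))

UNSATISFIABLE

Case q_4 = True: the formula simplifies to ((~(~q_1) & (q_3 & ~q_5)) & (q_5 -> (q_3 | q_2))) & (~(((~q_1 | ~q_5) -> (q_5 & q_2))) <-> ((q_3 <-> ~q_1) <-> ((~q_1 <-> q_1) -> ~q_1))).
  q_5 = True: the conjunct ~q_5 is False.
  q_5 = False: simplifies to (~(~q_1) & q_3) & ((q_3 <-> ~q_1) <-> ((~q_1 <-> q_1) -> ~q_1)).
    q_1 = True: simplifies to q_3 & ~q_3.
      q_3 = True: the conjunct ~q_3 is False.
      q_3 = False: the conjunct q_3 is False.
    q_1 = False: the conjunct ~(~q_1) becomes ~(~False) = False.
Case q_4 = False: the conjunct ~q_4 -> q_4 becomes ~False -> False = False.
Both cases fail — unsatisfiable.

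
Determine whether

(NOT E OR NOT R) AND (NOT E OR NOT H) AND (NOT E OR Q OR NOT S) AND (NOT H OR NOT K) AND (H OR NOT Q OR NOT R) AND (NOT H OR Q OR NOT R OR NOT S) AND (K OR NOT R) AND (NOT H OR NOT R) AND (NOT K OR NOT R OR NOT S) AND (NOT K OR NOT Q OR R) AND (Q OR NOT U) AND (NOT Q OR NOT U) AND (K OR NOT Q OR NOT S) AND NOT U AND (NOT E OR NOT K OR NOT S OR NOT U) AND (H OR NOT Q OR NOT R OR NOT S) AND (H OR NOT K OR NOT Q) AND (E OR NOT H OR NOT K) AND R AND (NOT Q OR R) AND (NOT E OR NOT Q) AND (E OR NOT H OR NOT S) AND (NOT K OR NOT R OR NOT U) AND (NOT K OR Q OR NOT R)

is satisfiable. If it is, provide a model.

Unsatisfiable

Case R = True:
  (NOT E OR NOT R) forces E = False.
  (K OR NOT R) forces K = True.
  (NOT H OR NOT K) forces H = False.
  (H OR NOT Q OR NOT R) forces Q = False.
  Clause (NOT K OR Q OR NOT R) is falsified — contradiction.
Case R = False:
  Clause (R) is falsified — contradiction.
Both cases fail, so the formula is unsatisfiable.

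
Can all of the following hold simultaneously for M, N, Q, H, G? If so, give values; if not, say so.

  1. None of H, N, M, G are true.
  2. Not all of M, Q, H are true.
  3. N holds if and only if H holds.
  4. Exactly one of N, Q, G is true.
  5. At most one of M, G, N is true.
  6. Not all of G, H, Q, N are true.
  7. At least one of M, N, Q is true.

M: False, N: False, Q: True, H: False, G: False

  (1) {H, N, M, G}: 0 true — none ✓
  (2) {M, Q, H}: 1/3 true — not all ✓
  (3) N=F, H=F — same ✓
  (4) {N, Q, G}: 1 true — exactly one ✓
  (5) {M, G, N}: 0 true — at most one ✓
  (6) {G, H, Q, N}: 1/4 true — not all ✓
  (7) {M, N, Q}: 1 true — at least one ✓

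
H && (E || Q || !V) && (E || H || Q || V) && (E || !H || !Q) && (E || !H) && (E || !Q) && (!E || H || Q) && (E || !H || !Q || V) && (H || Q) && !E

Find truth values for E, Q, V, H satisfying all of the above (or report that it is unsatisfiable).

Case E = True:
  Clause (!E) is falsified — contradiction.
Case E = False:
  (H) forces H = True.
  Clause (E || !H) is falsified — contradiction.
Both cases fail, so the formula is unsatisfiable.

The formula is unsatisfiable.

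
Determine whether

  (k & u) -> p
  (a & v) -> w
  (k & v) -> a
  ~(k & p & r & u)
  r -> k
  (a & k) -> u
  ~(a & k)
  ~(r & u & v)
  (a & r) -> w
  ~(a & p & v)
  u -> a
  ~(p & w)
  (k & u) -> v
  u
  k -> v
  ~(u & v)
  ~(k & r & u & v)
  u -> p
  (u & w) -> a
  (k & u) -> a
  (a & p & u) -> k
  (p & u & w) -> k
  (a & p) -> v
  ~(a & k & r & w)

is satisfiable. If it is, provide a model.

No satisfying assignment exists.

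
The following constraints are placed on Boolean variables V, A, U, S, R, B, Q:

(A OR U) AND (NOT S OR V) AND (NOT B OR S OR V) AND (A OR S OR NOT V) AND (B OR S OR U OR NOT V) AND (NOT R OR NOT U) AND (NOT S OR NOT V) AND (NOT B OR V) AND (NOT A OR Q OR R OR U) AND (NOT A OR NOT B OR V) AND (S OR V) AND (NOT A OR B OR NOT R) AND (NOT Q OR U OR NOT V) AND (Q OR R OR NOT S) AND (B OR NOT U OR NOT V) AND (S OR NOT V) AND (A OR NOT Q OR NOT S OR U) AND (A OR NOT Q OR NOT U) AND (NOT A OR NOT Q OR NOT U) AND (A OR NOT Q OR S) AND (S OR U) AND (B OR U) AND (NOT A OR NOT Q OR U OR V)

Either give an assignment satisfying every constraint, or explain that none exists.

The formula is unsatisfiable.

Case V = True:
  (NOT S OR NOT V) forces S = False.
  Clause (S OR NOT V) is falsified — contradiction.
Case V = False:
  (NOT S OR V) forces S = False.
  Clause (S OR V) is falsified — contradiction.
Both cases fail, so the formula is unsatisfiable.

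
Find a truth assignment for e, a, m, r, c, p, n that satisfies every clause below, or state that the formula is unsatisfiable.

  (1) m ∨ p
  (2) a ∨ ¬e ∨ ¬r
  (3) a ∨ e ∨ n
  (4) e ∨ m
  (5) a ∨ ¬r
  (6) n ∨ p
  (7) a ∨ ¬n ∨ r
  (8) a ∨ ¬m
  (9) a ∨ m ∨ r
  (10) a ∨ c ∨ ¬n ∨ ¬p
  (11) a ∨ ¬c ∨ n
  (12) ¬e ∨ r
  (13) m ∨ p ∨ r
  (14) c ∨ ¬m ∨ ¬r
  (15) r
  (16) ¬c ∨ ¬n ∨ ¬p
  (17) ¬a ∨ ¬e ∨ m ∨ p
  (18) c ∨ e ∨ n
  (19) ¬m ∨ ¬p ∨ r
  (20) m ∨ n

e = True, a = True, m = True, r = True, c = True, p = True, n = False

Unit clause (r) forces r = True.
In (a ∨ ¬r) only a is left, so a = True.
Set e = True.
Set m = True.
  then (c ∨ ¬m ∨ ¬r) forces c = True.
Set p = True.
  then (¬c ∨ ¬n ∨ ¬p) forces n = False.
All clauses satisfied.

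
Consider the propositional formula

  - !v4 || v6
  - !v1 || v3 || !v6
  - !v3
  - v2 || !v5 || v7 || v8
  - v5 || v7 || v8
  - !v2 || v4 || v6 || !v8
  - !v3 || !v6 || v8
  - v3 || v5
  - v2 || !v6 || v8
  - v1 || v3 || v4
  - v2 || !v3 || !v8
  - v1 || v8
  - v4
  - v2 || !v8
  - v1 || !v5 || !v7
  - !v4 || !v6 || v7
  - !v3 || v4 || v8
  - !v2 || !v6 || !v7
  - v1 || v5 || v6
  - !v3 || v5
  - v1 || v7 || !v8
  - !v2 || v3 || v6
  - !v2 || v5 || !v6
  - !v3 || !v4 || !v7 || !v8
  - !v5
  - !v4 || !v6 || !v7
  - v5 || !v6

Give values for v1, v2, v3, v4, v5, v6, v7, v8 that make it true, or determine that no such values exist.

No satisfying assignment exists.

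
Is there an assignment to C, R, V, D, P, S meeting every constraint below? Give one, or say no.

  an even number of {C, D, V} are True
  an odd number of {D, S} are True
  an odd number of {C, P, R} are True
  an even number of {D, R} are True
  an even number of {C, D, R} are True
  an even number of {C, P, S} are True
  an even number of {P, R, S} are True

C = False, R = False, V = False, D = False, P = True, S = True

{C, D, V}: 0 true → even ✓
{D, S}: 1 true → odd ✓
{C, P, R}: 1 true → odd ✓
{D, R}: 0 true → even ✓
{C, D, R}: 0 true → even ✓
{C, P, S}: 2 true → even ✓
{P, R, S}: 2 true → even ✓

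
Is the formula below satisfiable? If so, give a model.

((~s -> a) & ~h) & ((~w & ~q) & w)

Case w = True: the conjunct ~w is False.
Case w = False: the conjunct w is False.
Both cases fail — unsatisfiable.

Unsatisfiable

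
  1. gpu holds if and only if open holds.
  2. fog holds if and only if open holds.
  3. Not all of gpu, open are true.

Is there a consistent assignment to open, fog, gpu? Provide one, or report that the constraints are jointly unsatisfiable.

open: False; fog: False; gpu: False

  (1) gpu=F, open=F — same ✓
  (2) fog=F, open=F — same ✓
  (3) {gpu, open}: 0/2 true — not all ✓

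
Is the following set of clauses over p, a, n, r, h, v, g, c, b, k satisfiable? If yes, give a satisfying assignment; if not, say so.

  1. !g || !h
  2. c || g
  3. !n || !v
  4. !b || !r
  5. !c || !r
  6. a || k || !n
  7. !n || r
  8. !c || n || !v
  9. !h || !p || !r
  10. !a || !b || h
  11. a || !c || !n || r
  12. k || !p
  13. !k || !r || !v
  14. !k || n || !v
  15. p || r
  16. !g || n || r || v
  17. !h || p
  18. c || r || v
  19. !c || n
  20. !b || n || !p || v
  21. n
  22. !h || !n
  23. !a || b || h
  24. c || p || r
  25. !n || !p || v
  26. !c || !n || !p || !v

Unit clause (n) forces n = True.
In (!h || !n) only !h is left, so h = False.
In (!n || !v) only !v is left, so v = False.
In (!n || r) only r is left, so r = True.
In (!n || !p || v) only !p is left, so p = False.
In (!b || !r) only !b is left, so b = False.
In (!c || !r) only !c is left, so c = False.
In (!a || b || h) only !a is left, so a = False.
In (c || g) only g is left, so g = True.
In (a || k || !n) only k is left, so k = True.
All clauses satisfied.

p = False, a = False, n = True, r = True, h = False, v = False, g = True, c = False, b = False, k = True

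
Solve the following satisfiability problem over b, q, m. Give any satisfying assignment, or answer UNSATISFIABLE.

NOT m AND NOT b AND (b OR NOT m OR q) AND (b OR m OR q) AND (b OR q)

b = False, q = True, m = False

Unit clause (NOT m) forces m = False.
Unit clause (NOT b) forces b = False.
In (b OR m OR q) only q is left, so q = True.
All clauses satisfied.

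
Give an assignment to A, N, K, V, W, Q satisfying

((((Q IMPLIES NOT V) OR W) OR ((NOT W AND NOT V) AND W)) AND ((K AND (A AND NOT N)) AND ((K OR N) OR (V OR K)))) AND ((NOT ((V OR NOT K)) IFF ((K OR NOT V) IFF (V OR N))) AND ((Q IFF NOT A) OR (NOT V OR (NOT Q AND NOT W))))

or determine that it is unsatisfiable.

Unsatisfiable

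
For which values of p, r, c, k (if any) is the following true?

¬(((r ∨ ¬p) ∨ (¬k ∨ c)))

p = True; r = False; c = False; k = True

  ¬(((r ∨ ¬p) ∨ (¬k ∨ c))) = True
    (r ∨ ¬p) ∨ (¬k ∨ c) = False
      r ∨ ¬p = False
        ¬p = False
      ¬k ∨ c = False
        ¬k = False
The formula evaluates to True.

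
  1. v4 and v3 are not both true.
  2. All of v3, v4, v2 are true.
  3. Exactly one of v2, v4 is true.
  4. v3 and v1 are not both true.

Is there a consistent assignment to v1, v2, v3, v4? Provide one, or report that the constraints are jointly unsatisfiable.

Unsatisfiable

Case v3 = True:
  (1) with v3=T forces v4 = False.
  Constraint (2) is violated (v4=F) — contradiction.
Case v3 = False:
  Constraint (2) is violated (v3=F) — contradiction.
Both cases fail — unsatisfiable.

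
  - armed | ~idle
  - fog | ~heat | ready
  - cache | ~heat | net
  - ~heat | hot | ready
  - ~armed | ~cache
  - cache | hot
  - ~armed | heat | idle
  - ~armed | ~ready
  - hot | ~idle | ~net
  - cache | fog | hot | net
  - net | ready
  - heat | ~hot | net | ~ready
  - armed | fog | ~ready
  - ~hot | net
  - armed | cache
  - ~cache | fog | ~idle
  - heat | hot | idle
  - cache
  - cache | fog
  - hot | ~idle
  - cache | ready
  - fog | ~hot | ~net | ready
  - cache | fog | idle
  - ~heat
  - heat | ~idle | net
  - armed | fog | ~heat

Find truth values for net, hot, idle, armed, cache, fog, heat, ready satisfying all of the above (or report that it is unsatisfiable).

net = True; hot = True; idle = False; armed = False; cache = True; fog = True; heat = False; ready = True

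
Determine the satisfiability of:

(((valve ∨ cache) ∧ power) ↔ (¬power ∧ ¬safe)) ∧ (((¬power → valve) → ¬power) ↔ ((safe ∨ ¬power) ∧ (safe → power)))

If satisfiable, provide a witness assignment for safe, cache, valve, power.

safe=F; cache=F; valve=F; power=T

  ((valve ∨ cache) ∧ power) ↔ (¬power ∧ ¬safe) = True
    (valve ∨ cache) ∧ power = False
      valve ∨ cache = False
    ¬power ∧ ¬safe = False
      ¬power = False
      ¬safe = True
  ((¬power → valve) → ¬power) ↔ ((safe ∨ ¬power) ∧ (safe → power)) = True
    (¬power → valve) → ¬power = False
      ¬power → valve = True
        ¬power = False
      ¬power = False
    (safe ∨ ¬power) ∧ (safe → power) = False
      safe ∨ ¬power = False
        ¬power = False
      safe → power = True
Both conjuncts True, so the formula holds.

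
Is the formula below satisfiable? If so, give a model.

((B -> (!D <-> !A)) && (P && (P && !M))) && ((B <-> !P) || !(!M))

D = True; A = True; B = False; M = False; P = True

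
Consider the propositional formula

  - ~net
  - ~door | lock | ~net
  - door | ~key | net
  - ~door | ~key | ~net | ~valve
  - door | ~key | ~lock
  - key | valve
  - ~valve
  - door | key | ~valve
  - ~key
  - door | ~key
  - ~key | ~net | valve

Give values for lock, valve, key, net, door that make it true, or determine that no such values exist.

Unsatisfiable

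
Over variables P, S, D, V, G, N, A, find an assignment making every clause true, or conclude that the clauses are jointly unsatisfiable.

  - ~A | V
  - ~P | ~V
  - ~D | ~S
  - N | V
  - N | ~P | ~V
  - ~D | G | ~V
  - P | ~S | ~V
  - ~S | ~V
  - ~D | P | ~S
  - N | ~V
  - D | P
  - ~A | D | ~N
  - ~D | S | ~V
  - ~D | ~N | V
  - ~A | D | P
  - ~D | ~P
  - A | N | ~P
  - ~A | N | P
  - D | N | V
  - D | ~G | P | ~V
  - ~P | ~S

P = True; S = False; D = False; V = False; G = False; N = True; A = False

Set P = True.
  then (~P | ~V) forces V = False.
  then (N | V) forces N = True.
  then (~D | ~N | V) forces D = False.
  then (~P | ~S) forces S = False.
  then (~A | V) forces A = False.
Set G = False.
All clauses satisfied.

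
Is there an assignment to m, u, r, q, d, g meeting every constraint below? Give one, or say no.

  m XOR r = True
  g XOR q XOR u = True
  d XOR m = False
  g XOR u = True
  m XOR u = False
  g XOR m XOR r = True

m: True, u: True, r: False, q: False, d: True, g: False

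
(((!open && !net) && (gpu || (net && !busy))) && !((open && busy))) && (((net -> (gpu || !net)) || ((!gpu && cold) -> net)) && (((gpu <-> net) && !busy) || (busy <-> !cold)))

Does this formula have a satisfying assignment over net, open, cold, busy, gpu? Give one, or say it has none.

net: False; open: False; cold: False; busy: True; gpu: True

  ((!open && !net) && (gpu || (net && !busy))) && !((open && busy)) = True
    (!open && !net) && (gpu || (net && !busy)) = True
      !open && !net = True
        !open = True
        !net = True
      gpu || (net && !busy) = True
        net && !busy = False
          !busy = False
    !((open && busy)) = True
      open && busy = False
  ((net -> (gpu || !net)) || ((!gpu && cold) -> net)) && (((gpu <-> net) && !busy) || (busy <-> !cold)) = True
    (net -> (gpu || !net)) || ((!gpu && cold) -> net) = True
      net -> (gpu || !net) = True
        gpu || !net = True
          !net = True
      (!gpu && cold) -> net = True
        !gpu && cold = False
          !gpu = False
    ((gpu <-> net) && !busy) || (busy <-> !cold) = True
      (gpu <-> net) && !busy = False
        gpu <-> net = False
        !busy = False
      busy <-> !cold = True
        !cold = True
Both conjuncts True, so the formula holds.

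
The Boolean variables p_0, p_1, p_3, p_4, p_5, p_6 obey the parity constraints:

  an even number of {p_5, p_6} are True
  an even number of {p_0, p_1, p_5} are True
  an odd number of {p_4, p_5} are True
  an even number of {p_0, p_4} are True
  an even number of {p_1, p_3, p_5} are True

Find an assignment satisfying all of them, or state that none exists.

p_0 = True, p_1 = True, p_3 = True, p_4 = True, p_5 = False, p_6 = False

{p_5, p_6}: 0 true → even ✓
{p_0, p_1, p_5}: 2 true → even ✓
{p_4, p_5}: 1 true → odd ✓
{p_0, p_4}: 2 true → even ✓
{p_1, p_3, p_5}: 2 true → even ✓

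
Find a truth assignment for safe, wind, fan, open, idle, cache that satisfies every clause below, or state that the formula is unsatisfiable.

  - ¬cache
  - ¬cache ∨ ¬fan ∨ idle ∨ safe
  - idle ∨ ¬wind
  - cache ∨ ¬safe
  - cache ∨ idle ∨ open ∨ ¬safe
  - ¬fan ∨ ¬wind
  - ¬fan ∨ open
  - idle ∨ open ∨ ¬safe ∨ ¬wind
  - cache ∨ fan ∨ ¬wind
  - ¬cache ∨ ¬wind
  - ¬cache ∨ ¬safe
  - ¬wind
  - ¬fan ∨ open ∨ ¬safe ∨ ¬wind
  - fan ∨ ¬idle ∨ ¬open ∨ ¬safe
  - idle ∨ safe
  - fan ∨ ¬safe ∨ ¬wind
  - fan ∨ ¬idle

Unit clause (¬cache) forces cache = False.
In (cache ∨ ¬safe) only ¬safe is left, so safe = False.
Unit clause (¬wind) forces wind = False.
In (idle ∨ safe) only idle is left, so idle = True.
In (fan ∨ ¬idle) only fan is left, so fan = True.
In (¬fan ∨ open) only open is left, so open = True.
All clauses satisfied.

safe: False, wind: False, fan: True, open: True, idle: True, cache: False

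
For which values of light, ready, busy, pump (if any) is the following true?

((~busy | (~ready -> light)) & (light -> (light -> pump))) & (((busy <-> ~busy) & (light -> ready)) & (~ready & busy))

The formula is unsatisfiable.

The conjunct busy <-> ~busy is unsatisfiable on its own:
  busy=F: evaluates to False.
  busy=T: evaluates to False.
So the whole conjunction is unsatisfiable.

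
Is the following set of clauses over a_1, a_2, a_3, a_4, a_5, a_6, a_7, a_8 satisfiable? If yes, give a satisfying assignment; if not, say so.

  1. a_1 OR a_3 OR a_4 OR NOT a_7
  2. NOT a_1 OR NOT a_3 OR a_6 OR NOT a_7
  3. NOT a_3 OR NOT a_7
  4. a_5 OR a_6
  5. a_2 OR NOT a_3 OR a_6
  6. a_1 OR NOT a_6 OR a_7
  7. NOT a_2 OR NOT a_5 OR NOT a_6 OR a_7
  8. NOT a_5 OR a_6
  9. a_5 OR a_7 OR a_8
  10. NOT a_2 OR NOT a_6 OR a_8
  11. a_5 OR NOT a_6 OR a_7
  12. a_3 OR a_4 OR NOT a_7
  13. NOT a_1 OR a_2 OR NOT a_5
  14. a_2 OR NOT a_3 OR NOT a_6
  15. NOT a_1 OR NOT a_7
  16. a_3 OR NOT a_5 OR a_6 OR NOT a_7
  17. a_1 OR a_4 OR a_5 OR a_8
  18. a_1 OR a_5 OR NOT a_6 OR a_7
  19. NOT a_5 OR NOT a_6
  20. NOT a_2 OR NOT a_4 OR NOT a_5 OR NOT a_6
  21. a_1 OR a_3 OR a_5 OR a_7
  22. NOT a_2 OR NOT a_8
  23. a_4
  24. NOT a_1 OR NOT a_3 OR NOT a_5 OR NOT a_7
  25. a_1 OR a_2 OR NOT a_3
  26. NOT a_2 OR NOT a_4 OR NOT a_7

a_1 = False; a_2 = False; a_3 = False; a_4 = True; a_5 = False; a_6 = True; a_7 = True; a_8 = True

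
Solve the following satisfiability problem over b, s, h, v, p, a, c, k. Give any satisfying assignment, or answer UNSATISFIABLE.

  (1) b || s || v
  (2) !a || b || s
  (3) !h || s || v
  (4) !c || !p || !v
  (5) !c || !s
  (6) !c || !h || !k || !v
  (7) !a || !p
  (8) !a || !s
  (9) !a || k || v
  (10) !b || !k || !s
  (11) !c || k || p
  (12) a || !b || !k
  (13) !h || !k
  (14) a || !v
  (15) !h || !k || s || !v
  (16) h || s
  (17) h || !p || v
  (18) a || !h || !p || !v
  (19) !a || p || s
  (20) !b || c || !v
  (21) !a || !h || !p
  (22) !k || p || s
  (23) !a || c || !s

b=F, s=T, h=T, v=F, p=F, a=F, c=F, k=F

Set b = False.
Try s = False:
  (b || s || v) forces v = True.
  (!a || b || s) forces a = False.
  clause (a || !v) is falsified — backtrack.
So s = True.
  then (!c || !s) forces c = False.
  then (!a || !s) forces a = False.
  then (a || !v) forces v = False.
Set h = True.
  then (!h || !k) forces k = False.
Set p = False.
All clauses satisfied.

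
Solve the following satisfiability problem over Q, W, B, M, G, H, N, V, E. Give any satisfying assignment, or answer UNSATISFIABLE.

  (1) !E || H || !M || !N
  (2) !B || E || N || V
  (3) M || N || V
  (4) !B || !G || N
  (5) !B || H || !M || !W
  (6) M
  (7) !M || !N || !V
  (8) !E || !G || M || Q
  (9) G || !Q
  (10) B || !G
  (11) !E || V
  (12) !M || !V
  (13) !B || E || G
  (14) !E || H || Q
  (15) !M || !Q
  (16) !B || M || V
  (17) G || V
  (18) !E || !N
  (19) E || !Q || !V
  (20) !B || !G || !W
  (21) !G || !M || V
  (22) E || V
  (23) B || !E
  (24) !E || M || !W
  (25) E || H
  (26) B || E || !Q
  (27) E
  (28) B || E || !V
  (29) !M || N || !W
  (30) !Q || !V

Unsatisfiable

Case M = True:
  (!M || !V) forces V = False.
  (!E || V) forces E = False.
  Clause (E || V) is falsified — contradiction.
Case M = False:
  Clause (M) is falsified — contradiction.
Both cases fail, so the formula is unsatisfiable.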